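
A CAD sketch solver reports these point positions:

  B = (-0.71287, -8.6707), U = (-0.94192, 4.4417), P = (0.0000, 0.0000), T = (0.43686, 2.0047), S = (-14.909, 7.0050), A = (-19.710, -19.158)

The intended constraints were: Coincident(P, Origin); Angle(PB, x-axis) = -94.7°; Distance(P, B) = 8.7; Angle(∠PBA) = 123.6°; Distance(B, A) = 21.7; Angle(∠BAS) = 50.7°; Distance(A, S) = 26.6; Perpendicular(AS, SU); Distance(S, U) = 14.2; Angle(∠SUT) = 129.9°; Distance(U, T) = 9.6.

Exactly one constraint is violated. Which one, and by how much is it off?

Distance(U, T) = 9.6 — off by 6.80.

P = (0.00, 0.00) ✓; PB at -94.70° ✓; |PB| = 8.700 ✓; ∠PBA = 123.6° ✓; |BA| = 21.70 ✓; ∠BAS = 50.70° ✓; |AS| = 26.60 ✓; ∠(AS, SU) = 90.00° ✓; |SU| = 14.20 ✓; ∠SUT = 129.9° ✓; |UT| = 2.800 ✗.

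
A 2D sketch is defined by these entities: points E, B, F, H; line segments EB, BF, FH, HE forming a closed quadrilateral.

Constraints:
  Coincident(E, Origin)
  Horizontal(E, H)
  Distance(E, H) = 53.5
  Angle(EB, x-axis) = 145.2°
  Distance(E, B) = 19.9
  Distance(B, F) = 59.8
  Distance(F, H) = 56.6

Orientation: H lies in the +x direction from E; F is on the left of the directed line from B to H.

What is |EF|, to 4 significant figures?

58.31

Checks: |BF| = 59.80 ✓; |FH| = 56.60 ✓.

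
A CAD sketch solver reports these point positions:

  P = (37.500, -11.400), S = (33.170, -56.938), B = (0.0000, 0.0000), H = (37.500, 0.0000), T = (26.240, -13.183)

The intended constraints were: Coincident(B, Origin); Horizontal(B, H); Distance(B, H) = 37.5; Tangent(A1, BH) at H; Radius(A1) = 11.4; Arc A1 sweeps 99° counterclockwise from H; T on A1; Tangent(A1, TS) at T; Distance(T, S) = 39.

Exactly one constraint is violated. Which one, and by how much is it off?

Distance(T, S) = 39 — off by 5.30.

B = (0.00, 0.00) ✓; B.y = 0.00, H.y = 0.00 ✓; |BH| = 37.50 ✓; ∠(PH, HB) = 90.00° ✓; |PH| = 11.40 ✓; bearing(P→T) − bearing(P→H) = 99.00° ✓; |PT| = 11.40 ✓; ∠(PT, TS) = 90.00° ✓; |TS| = 44.30 ✗.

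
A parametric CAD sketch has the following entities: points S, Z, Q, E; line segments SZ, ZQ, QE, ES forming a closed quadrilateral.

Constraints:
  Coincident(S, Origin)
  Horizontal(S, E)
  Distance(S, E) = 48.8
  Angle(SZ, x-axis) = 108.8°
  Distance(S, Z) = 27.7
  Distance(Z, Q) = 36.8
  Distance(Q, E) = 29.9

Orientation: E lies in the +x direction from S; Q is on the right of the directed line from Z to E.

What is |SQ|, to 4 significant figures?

19.12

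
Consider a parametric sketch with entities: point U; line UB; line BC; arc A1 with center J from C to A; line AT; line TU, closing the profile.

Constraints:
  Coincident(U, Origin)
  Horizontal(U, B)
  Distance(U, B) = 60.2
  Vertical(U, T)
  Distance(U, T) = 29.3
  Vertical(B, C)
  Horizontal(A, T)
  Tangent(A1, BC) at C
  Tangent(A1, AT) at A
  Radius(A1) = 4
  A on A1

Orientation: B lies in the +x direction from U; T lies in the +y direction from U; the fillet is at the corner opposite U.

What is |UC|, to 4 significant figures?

65.30

U is at the origin; U and B share the same y with |UB| = 60.2 and B on the +x side, so B = (60.20, 0.000). U and T share the same x with |UT| = 29.3 and T on the +y side, so T = (0.000, 29.30). The virtual corner opposite U is at (60.20, 29.30). Tangency of A1 to BC means the radius JC is perpendicular to BC and since A1 is tangent to AT there, JA ⟂ AT, with radius 4.0, so the center J sits 4.0 in from both sides at J = (56.20, 25.30). That places the tangent points at C = (60.20, 25.30) on BC and A = (56.20, 29.30) on AT. Then |UC| = |C − U| = 65.30.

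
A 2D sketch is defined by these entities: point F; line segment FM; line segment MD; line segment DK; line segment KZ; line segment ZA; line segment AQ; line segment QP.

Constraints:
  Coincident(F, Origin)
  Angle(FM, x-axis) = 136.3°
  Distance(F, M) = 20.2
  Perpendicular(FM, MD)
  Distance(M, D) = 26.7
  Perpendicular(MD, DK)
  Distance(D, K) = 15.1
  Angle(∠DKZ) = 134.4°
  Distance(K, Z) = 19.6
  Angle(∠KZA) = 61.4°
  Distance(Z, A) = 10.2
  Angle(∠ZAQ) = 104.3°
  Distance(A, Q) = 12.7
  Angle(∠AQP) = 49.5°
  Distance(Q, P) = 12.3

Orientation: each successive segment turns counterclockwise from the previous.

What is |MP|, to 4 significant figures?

30.99

∠ZAQ = 104.3° gives AQ at -163.8° from the x-axis; with |AQ| = 12.7, Q = (-19.92, -9.884). ∠AQP = 49.5° gives QP at -33.30° from the x-axis; with |QP| = 12.3, P = (-9.637, -16.64). Then |MP| = |P − M| = 30.99.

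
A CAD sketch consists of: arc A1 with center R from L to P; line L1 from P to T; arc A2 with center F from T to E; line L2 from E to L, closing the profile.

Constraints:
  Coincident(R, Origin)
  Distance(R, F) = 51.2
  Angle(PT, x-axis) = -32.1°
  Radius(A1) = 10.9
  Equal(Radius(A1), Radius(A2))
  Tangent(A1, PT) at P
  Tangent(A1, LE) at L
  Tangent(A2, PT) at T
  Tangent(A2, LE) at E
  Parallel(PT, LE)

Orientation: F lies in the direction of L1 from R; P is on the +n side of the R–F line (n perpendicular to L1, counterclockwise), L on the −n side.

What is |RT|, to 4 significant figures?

52.35

The slot axis is L1's direction at -32.1°, so u = (cos -32.1°, sin -32.1°) = (0.8471, -0.5314) and n = (−sin -32.1°, cos -32.1°) = (0.5314, 0.8471). R is at the origin and F lies 51.2 along u from R, so F = 51.2·u = (43.37, -27.21). Tangency of A1 to both parallel lines with radius 10.9 puts P and L at R ± 10.9·n: P = (5.792, 9.234), L = (-5.792, -9.234). Equal radii place T and E the same way about F: T = F + 10.9·n = (49.16, -17.97), E = F − 10.9·n = (37.58, -36.44). Then |RT| = |T − R| = 52.35.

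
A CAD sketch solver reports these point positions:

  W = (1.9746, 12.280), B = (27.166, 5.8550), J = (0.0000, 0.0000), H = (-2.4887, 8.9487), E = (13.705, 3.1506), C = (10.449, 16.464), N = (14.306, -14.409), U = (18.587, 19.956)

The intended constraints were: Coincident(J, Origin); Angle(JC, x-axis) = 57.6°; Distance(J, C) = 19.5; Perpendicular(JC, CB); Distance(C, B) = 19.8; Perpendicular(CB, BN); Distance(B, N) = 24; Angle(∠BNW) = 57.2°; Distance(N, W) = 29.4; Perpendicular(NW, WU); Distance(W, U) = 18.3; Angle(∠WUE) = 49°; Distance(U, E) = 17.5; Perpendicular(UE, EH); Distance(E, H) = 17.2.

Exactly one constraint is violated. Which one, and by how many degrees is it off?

Perpendicular(UE, EH) — off by 3.50°.

J = (0.00, 0.00) ✓; JC at 57.60° ✓; |JC| = 19.50 ✓; ∠(JC, CB) = 90.00° ✓; |CB| = 19.80 ✓; ∠(CB, BN) = 90.00° ✓; |BN| = 24.00 ✓; ∠BNW = 57.20° ✓; |NW| = 29.40 ✓; ∠(NW, WU) = 90.00° ✓; |WU| = 18.30 ✓; ∠WUE = 49.00° ✓; |UE| = 17.50 ✓; ∠(UE, EH) = 93.50° ✗; |EH| = 17.20 ✓.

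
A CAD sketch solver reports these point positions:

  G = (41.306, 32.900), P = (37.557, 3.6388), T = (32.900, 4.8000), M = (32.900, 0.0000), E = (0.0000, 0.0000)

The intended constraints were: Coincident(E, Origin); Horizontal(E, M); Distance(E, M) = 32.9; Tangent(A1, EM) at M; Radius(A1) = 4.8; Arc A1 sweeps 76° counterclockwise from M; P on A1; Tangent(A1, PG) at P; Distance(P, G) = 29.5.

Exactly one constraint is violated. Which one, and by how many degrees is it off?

Tangent(A1, PG) at P — off by 6.70°.

E = (0.00, 0.00) ✓; E.y = 0.00, M.y = 0.00 ✓; |EM| = 32.90 ✓; ∠(TM, ME) = 90.00° ✓; |TM| = 4.800 ✓; bearing(T→P) − bearing(T→M) = 76.00° ✓; |TP| = 4.800 ✓; ∠(TP, PG) = 83.30° ✗; |PG| = 29.50 ✓.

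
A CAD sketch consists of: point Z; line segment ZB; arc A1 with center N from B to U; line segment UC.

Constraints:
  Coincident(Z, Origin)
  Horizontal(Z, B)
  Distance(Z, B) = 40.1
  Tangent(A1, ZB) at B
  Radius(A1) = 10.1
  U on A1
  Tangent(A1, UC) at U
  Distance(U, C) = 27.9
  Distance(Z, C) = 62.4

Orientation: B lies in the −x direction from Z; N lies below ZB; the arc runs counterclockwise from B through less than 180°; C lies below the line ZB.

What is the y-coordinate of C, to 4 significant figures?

-38.33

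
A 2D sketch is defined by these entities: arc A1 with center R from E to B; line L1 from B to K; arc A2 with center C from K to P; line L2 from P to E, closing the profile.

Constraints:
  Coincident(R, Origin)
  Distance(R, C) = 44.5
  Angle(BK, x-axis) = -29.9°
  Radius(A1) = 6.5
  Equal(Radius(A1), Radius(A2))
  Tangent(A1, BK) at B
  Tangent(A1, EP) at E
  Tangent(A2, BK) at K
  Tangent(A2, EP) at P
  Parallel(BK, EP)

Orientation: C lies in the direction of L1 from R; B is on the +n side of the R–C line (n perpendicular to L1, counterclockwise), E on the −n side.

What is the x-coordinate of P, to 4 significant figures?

35.34

Tangency of A1 to both parallel lines with radius 6.5 puts B and E at R ± 6.5·n: B = (3.240, 5.635), E = (-3.240, -5.635). Equal radii place K and P the same way about C: K = C + 6.5·n = (41.82, -16.55), P = C − 6.5·n = (35.34, -27.82). So P.x = 35.34.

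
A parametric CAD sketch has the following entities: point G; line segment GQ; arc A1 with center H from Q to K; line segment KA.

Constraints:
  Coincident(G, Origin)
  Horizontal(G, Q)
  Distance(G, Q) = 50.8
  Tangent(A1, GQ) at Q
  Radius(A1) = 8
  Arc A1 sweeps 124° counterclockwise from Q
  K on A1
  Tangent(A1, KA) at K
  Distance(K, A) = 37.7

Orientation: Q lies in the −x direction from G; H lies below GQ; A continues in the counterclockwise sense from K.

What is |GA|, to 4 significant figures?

56.86

On A1, Q sits at bearing 90° from H; a 124° counterclockwise sweep puts K at bearing 214°, so K = H + 8.0·(cos 214°, sin 214°) = (-57.43, -12.47). A1 meets KA tangentially, so HK is at right angles to KA, so KA runs along (−sin 214°, cos 214°); with |KA| = 37.7, A = (-36.35, -43.73). Then |GA| = |A − G| = 56.86.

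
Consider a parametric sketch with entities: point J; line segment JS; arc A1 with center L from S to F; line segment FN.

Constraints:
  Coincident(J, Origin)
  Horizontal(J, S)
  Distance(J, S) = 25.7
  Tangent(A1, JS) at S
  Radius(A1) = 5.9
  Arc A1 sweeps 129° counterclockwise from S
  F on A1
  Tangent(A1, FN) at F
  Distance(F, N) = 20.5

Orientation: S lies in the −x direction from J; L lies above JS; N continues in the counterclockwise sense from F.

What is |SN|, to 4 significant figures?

26.86

J is at the origin; J and S share the same y with |JS| = 25.7 and S on the −x side, so S = (-25.70, 0.000). A1 meets JS tangentially, so LS is at right angles to JS, so L = S + (0, 5.9) = (-25.70, 5.900). On A1, S sits at bearing -90° from L; a 129° counterclockwise sweep puts F at bearing 39°, so F = L + 5.9·(cos 39°, sin 39°) = (-21.11, 9.613). A1 meets FN tangentially, so LF is at right angles to FN, so FN runs along (−sin 39°, cos 39°); with |FN| = 20.5, N = (-34.02, 25.54). Then |SN| = |N − S| = 26.86.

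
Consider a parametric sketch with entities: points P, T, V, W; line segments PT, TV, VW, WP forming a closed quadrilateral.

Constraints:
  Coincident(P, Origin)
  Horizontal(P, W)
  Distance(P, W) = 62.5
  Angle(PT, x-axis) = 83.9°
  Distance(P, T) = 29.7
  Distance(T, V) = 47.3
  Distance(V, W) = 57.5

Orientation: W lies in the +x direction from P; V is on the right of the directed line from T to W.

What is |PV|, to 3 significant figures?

19.2

P is at the origin; PW is horizontal with |PW| = 62.5 and W in +x, so W = (62.5, 0). PT runs at 83.9° with |PT| = 29.7, so T = (3.16, 29.5). V is determined by |TV| = 47.3 and |VW| = 57.5 together: it lies at the intersection of circle(T, 47.3) and circle(W, 57.5). With |TW| = 66.3, the foot of the radical line on TW is 25.1 from T and the perpendicular offset is √(47.3² − 25.1²) = 40.1. Taking the right-of-TW solution: V = (7.74, -17.5).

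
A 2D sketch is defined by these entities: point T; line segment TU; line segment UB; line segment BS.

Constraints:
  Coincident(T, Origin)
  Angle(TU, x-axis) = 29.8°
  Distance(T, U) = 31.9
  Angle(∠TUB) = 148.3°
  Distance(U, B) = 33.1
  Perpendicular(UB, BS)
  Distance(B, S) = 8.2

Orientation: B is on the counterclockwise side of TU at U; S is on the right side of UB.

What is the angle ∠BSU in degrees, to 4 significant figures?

76.09°

T is at the origin; TU runs at 29.8° with length 31.9, so U = 31.9·(cos 29.8°, sin 29.8°) = (27.68, 15.85). ∠TUB = 148.3°, so UB runs at 29.8° + (180° − 148.3°) = 61.50° from the x-axis; with |UB| = 33.1, B = U + 33.1·(cos 61.50°, sin 61.50°) = (43.48, 44.94). UB ⟂ BS; with |BS| = 8.2 on the right of UB, S = B + 8.2·(0.8788, -0.4772) = (50.68, 41.03). Then cos ∠BSU = SB·SU / (|SB||SU|), giving 76.09°.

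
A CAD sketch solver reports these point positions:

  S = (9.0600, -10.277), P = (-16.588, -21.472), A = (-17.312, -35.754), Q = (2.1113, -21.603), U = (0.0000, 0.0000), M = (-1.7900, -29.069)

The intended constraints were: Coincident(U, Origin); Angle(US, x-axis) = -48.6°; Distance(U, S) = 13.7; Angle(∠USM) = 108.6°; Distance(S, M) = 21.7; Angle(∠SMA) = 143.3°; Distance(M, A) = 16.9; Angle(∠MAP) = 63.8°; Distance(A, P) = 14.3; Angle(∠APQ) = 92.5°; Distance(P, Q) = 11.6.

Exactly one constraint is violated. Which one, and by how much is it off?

Distance(P, Q) = 11.6 — off by 7.10.

U = (0.00, 0.00) ✓; US at -48.60° ✓; |US| = 13.70 ✓; ∠USM = 108.6° ✓; |SM| = 21.70 ✓; ∠SMA = 143.3° ✓; |MA| = 16.90 ✓; ∠MAP = 63.80° ✓; |AP| = 14.30 ✓; ∠APQ = 92.50° ✓; |PQ| = 18.70 ✗.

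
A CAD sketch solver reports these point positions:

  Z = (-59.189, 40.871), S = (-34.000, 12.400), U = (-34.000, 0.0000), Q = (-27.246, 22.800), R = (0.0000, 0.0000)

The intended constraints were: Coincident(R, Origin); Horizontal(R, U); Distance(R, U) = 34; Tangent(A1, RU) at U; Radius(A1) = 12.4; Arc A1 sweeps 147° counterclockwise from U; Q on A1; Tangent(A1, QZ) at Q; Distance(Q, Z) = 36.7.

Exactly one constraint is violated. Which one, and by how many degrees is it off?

Tangent(A1, QZ) at Q — off by 3.50°.

R = (0.00, 0.00) ✓; R.y = 0.00, U.y = 0.00 ✓; |RU| = 34.00 ✓; ∠(SU, UR) = 90.00° ✓; |SU| = 12.40 ✓; bearing(S→Q) − bearing(S→U) = 147.0° ✓; |SQ| = 12.40 ✓; ∠(SQ, QZ) = 86.50° ✗; |QZ| = 36.70 ✓.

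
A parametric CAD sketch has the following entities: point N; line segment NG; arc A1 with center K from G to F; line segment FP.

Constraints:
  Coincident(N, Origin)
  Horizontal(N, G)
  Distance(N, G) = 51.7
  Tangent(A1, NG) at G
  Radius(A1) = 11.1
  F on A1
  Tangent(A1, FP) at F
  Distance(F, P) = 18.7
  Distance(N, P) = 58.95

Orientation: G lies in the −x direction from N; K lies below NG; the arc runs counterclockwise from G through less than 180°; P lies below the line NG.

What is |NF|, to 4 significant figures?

63.07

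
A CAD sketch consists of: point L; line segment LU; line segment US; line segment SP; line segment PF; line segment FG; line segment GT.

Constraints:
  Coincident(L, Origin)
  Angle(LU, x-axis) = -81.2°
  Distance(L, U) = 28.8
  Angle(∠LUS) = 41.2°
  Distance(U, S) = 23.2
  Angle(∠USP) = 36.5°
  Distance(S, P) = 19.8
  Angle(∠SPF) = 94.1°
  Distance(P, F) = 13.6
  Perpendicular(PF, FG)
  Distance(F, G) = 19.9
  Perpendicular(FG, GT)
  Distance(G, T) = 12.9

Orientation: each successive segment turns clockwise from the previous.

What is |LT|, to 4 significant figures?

20.68

L is at the origin; LU runs at -81.2° with length 28.8, so U = (4.406, -28.46). ∠LUS = 41.2° gives US at 140.0° from the x-axis; with |US| = 23.2, S = (-13.37, -13.55). ∠USP = 36.5° gives SP at -3.500° from the x-axis; with |SP| = 19.8, P = (6.397, -14.76). ∠SPF = 94.1° gives PF at -89.40° from the x-axis; with |PF| = 13.6, F = (6.539, -28.36). PF ⟂ FG, so FG runs at -179.4°; with |FG| = 19.9, G = (-13.36, -28.56). FG ⟂ GT, so GT runs at 90.60°; with |GT| = 12.9, T = (-13.49, -15.67). Then |LT| = |T − L| = 20.68.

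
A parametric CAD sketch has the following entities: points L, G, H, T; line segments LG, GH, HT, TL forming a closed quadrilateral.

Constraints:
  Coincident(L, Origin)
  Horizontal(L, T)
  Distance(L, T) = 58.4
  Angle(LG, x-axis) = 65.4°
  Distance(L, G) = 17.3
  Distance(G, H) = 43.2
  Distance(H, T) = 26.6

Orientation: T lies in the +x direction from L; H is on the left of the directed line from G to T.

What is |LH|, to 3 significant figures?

55.4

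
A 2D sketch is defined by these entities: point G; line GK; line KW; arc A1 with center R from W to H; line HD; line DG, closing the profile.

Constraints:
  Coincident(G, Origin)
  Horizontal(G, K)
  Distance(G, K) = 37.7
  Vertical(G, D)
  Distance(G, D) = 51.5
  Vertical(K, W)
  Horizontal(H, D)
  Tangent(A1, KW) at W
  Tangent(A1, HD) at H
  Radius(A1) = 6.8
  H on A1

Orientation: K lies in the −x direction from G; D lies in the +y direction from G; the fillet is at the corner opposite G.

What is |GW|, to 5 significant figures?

58.475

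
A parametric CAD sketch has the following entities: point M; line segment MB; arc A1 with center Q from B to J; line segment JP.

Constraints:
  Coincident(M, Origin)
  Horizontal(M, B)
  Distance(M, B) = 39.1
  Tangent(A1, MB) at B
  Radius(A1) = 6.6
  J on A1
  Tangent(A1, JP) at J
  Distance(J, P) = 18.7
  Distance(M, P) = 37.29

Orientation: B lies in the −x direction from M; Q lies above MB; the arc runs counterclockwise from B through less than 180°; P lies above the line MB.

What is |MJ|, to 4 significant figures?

33.06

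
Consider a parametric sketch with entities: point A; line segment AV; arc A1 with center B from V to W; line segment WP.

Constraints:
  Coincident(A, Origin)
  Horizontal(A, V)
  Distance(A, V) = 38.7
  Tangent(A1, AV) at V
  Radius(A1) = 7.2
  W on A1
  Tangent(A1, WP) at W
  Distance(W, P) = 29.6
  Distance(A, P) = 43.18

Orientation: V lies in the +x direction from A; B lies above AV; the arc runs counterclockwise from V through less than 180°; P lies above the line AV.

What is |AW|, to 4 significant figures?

45.82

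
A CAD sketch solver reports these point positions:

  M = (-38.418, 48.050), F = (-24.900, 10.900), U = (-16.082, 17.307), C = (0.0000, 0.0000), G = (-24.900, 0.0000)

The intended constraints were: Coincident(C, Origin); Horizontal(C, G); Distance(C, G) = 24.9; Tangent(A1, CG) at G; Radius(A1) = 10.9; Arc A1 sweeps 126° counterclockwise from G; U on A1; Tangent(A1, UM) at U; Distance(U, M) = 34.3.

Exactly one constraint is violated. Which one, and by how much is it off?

Distance(U, M) = 34.3 — off by 3.70.

C = (0.00, 0.00) ✓; C.y = 0.00, G.y = 0.00 ✓; |CG| = 24.90 ✓; ∠(FG, GC) = 90.00° ✓; |FG| = 10.90 ✓; bearing(F→U) − bearing(F→G) = 126.0° ✓; |FU| = 10.90 ✓; ∠(FU, UM) = 90.00° ✓; |UM| = 38.00 ✗.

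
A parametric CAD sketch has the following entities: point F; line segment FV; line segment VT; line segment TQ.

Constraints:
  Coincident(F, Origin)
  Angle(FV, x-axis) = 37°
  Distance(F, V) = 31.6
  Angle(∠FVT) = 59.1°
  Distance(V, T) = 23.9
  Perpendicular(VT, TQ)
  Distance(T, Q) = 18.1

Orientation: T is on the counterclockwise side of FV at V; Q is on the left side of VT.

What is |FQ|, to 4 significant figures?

11.84

F is at the origin; FV runs at 37.0° with length 31.6, so V = 31.6·(cos 37.0°, sin 37.0°) = (25.24, 19.02). ∠FVT = 59.1°, so VT runs at 37.0° + (180° − 59.1°) = 157.9° from the x-axis; with |VT| = 23.9, T = V + 23.9·(cos 157.9°, sin 157.9°) = (3.093, 28.01). The perpendicularity gives TQ at right angles to VT; with |TQ| = 18.1 on the left of VT, Q = T + 18.1·(-0.3762, -0.9265) = (-3.717, 11.24). Then |FQ| = |Q − F| = 11.84.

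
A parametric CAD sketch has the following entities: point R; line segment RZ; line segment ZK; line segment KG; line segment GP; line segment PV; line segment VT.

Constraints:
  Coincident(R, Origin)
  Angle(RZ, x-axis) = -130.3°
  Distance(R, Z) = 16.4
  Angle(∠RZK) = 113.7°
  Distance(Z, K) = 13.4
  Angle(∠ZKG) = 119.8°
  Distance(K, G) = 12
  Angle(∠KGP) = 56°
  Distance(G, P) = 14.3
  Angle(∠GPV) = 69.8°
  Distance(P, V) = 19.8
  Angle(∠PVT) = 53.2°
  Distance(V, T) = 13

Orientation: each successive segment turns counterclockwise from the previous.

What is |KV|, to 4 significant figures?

8.666

R is at the origin; RZ runs at -130.3° with length 16.4, so Z = (-10.61, -12.51). ∠RZK = 113.7° gives ZK at -64.00° from the x-axis; with |ZK| = 13.4, K = (-4.733, -24.55). ∠ZKG = 119.8° gives KG at -3.800° from the x-axis; with |KG| = 12.0, G = (7.240, -25.35). ∠KGP = 56.0° gives GP at 120.2° from the x-axis; with |GP| = 14.3, P = (0.04725, -12.99). ∠GPV = 69.8° gives PV at -129.6° from the x-axis; with |PV| = 19.8, V = (-12.57, -28.24). Then |KV| = |V − K| = 8.666.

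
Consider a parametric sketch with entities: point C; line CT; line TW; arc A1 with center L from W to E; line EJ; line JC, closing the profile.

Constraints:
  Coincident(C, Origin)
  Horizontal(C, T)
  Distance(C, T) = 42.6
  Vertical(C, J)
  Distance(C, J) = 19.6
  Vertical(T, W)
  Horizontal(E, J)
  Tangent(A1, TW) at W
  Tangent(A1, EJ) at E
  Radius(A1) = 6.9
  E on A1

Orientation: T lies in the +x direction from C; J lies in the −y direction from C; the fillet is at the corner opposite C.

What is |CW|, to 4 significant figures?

44.45

C is at the origin; C and T share the same y with |CT| = 42.6 and T on the +x side, so T = (42.60, 0.000). CJ is vertical with |CJ| = 19.6 and J on the −y side, so J = (0.000, -19.60). The virtual corner opposite C is at (42.60, -19.60). Since A1 is tangent to TW there, LW ⟂ TW and since A1 is tangent to EJ there, LE ⟂ EJ, with radius 6.9, so the center L sits 6.9 in from both sides at L = (35.70, -12.70). That places the tangent points at W = (42.60, -12.70) on TW and E = (35.70, -19.60) on EJ. Then |CW| = |W − C| = 44.45.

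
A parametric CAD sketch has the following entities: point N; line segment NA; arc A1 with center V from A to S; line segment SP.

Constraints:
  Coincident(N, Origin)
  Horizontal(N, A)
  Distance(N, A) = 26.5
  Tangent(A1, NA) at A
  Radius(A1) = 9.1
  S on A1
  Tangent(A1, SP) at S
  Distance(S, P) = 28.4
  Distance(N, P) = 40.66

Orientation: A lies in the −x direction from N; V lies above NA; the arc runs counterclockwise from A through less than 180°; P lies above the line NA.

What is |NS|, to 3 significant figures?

19.5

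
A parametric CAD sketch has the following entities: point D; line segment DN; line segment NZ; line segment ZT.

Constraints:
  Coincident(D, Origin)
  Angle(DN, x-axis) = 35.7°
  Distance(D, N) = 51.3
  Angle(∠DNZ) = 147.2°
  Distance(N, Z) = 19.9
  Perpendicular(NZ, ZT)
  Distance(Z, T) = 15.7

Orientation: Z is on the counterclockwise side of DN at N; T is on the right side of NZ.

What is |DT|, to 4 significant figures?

76.57

D is at the origin; DN runs at 35.7° with length 51.3, so N = 51.3·(cos 35.7°, sin 35.7°) = (41.66, 29.94). ∠DNZ = 147.2°, so NZ runs at 35.7° + (180° − 147.2°) = 68.50° from the x-axis; with |NZ| = 19.9, Z = N + 19.9·(cos 68.50°, sin 68.50°) = (48.95, 48.45). The perpendicularity gives ZT at right angles to NZ; with |ZT| = 15.7 on the right of NZ, T = Z + 15.7·(0.9304, -0.3665) = (63.56, 42.70). Then |DT| = |T − D| = 76.57.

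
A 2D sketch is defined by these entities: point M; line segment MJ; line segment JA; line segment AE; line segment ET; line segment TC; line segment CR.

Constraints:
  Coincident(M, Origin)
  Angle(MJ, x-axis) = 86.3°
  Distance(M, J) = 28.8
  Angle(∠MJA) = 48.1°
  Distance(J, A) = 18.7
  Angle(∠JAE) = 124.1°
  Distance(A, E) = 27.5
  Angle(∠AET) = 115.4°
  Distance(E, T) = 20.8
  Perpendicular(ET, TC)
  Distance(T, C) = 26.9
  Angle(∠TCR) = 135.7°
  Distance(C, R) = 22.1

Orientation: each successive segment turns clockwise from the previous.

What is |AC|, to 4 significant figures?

32.66

M is at the origin; MJ runs at 86.3° with length 28.8, so J = (1.859, 28.74). ∠MJA = 48.1° gives JA at -45.60° from the x-axis; with |JA| = 18.7, A = (14.94, 15.38). ∠JAE = 124.1° gives AE at -101.5° from the x-axis; with |AE| = 27.5, E = (9.460, -11.57). ∠AET = 115.4° gives ET at -166.1° from the x-axis; with |ET| = 20.8, T = (-10.73, -16.57). ET is perpendicular to TC, so TC runs at 103.9°; with |TC| = 26.9, C = (-17.19, 9.547). Then |AC| = |C − A| = 32.66.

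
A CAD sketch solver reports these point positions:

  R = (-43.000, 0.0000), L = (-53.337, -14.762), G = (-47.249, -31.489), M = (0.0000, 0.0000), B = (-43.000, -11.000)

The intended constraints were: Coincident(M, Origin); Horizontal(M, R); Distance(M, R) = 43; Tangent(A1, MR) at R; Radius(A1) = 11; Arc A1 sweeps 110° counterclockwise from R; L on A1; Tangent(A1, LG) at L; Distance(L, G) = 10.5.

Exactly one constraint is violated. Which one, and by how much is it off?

Distance(L, G) = 10.5 — off by 7.30.

M = (0.00, 0.00) ✓; M.y = 0.00, R.y = 0.00 ✓; |MR| = 43.00 ✓; ∠(BR, RM) = 90.00° ✓; |BR| = 11.00 ✓; bearing(B→L) − bearing(B→R) = 110.0° ✓; |BL| = 11.00 ✓; ∠(BL, LG) = 90.00° ✓; |LG| = 17.80 ✗.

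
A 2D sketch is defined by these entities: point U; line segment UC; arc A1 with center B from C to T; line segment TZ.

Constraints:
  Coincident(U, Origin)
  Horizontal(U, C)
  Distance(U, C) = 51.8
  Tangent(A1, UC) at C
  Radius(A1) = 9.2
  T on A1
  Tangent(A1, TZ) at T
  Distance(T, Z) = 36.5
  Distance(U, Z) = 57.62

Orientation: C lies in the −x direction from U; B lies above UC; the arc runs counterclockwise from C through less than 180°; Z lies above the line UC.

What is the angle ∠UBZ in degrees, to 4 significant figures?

77.39°

Checks: ∠(BC, CU) = 90.00° ✓; |BT| = 9.200 ✓; ∠(BT, TZ) = 90.00° ✓; |TZ| = 36.50 ✓; |UZ| = 57.62 ✓.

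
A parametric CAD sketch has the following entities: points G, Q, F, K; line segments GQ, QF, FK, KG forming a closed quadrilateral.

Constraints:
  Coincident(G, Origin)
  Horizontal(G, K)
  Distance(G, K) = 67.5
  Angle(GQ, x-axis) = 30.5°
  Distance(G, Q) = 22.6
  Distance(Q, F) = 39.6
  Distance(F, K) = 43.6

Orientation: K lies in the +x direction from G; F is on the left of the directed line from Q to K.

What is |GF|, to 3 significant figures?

61.8

Checks: |QF| = 39.60 ✓; |FK| = 43.60 ✓.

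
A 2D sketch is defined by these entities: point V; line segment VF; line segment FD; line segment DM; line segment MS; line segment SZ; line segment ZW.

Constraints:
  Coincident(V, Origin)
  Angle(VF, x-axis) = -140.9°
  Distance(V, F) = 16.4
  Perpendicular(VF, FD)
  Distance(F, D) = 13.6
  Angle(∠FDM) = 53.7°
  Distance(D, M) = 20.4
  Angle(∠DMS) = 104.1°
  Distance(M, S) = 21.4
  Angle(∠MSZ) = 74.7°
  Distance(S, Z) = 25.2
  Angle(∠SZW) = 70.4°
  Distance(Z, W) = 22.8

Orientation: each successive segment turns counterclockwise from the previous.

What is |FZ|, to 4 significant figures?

12.01

∠DMS = 104.1° gives MS at 151.3° from the x-axis; with |MS| = 21.4, S = (-17.78, 9.121). ∠MSZ = 74.7° gives SZ at -103.4° from the x-axis; with |SZ| = 25.2, Z = (-23.62, -15.39). Then |FZ| = |Z − F| = 12.01.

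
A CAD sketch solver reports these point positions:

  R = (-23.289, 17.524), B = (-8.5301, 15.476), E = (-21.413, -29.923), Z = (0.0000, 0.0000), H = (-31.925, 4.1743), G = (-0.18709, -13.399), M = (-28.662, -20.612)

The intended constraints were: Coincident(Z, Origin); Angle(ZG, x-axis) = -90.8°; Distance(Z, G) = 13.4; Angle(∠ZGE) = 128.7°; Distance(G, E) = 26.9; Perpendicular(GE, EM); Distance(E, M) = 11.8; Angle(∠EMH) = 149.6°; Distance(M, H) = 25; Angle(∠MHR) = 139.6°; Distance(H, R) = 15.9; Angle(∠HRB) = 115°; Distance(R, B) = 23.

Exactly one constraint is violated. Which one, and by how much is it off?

Distance(R, B) = 23 — off by 8.10.

Z = (0.00, 0.00) ✓; ZG at -90.80° ✓; |ZG| = 13.40 ✓; ∠ZGE = 128.7° ✓; |GE| = 26.90 ✓; ∠(GE, EM) = 90.00° ✓; |EM| = 11.80 ✓; ∠EMH = 149.6° ✓; |MH| = 25.00 ✓; ∠MHR = 139.6° ✓; |HR| = 15.90 ✓; ∠HRB = 115.0° ✓; |RB| = 14.90 ✗.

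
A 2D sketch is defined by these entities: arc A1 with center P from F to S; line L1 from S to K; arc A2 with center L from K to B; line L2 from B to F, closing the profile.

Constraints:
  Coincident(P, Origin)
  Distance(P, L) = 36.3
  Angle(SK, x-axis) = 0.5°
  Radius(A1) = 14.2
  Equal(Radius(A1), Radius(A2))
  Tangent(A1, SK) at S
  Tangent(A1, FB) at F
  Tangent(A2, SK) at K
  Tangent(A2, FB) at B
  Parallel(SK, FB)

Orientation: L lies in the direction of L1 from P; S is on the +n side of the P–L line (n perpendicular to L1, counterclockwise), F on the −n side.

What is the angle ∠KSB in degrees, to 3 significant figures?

38.0°

The slot axis is L1's direction at 0.5°, so u = (cos 0.5°, sin 0.5°) = (1.00, 0.00873) and n = (−sin 0.5°, cos 0.5°) = (-0.00873, 1.00). P is at the origin and L lies 36.3 along u from P, so L = 36.3·u = (36.3, 0.317). Tangency of A1 to both parallel lines with radius 14.2 puts S and F at P ± 14.2·n: S = (-0.124, 14.2), F = (0.124, -14.2). Equal radii place K and B the same way about L: K = L + 14.2·n = (36.2, 14.5), B = L − 14.2·n = (36.4, -13.9). Then cos ∠KSB = SK·SB / (|SK||SB|), giving 38.0°.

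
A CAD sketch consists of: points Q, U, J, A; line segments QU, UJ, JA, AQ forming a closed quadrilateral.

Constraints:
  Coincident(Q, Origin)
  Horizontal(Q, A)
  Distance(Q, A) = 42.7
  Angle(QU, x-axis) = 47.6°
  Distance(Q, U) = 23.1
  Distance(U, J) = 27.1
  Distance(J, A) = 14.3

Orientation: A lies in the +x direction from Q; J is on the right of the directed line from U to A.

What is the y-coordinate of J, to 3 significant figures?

-6.05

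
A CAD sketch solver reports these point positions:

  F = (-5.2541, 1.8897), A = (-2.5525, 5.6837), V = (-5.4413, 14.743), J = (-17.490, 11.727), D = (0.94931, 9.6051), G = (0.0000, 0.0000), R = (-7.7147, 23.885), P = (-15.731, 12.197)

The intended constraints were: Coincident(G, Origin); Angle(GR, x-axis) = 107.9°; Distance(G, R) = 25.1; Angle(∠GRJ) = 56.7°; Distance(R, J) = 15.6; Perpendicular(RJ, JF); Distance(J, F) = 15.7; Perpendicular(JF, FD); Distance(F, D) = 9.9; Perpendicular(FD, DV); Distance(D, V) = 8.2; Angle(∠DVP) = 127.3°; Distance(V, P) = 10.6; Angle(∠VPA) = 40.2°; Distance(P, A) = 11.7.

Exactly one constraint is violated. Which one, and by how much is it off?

Distance(P, A) = 11.7 — off by 3.00.

G = (0.00, 0.00) ✓; GR at 107.9° ✓; |GR| = 25.10 ✓; ∠GRJ = 56.70° ✓; |RJ| = 15.60 ✓; ∠(RJ, JF) = 90.00° ✓; |JF| = 15.70 ✓; ∠(JF, FD) = 90.00° ✓; |FD| = 9.900 ✓; ∠(FD, DV) = 90.00° ✓; |DV| = 8.200 ✓; ∠DVP = 127.3° ✓; |VP| = 10.60 ✓; ∠VPA = 40.20° ✓; |PA| = 14.70 ✗.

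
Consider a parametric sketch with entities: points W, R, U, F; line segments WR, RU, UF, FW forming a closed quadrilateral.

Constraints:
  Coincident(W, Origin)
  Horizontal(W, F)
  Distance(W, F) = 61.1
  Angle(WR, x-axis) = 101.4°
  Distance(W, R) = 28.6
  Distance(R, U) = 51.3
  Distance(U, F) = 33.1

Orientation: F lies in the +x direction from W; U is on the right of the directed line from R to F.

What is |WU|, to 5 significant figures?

30.856

Checks: |RU| = 51.30 ✓; |UF| = 33.10 ✓.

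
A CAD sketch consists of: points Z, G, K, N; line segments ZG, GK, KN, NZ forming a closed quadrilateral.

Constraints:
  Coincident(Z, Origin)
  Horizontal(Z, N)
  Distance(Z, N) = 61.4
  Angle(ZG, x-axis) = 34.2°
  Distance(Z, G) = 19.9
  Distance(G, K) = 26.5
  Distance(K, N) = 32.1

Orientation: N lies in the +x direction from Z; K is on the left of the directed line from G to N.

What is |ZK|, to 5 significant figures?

46.339

Z is at the origin; Z and N share the same y with |ZN| = 61.4 and N in +x, so N = (61.4, 0). ZG runs at 34.2° with |ZG| = 19.9, so G = (16.459, 11.185). K is determined by |GK| = 26.5 and |KN| = 32.1 together: it lies at the intersection of circle(G, 26.5) and circle(N, 32.1). With |GN| = 46.312, the foot of the radical line on GN is 19.613 from G and the perpendicular offset is √(26.5² − 19.613²) = 17.821. Taking the left-of-GN solution: K = (39.796, 23.741).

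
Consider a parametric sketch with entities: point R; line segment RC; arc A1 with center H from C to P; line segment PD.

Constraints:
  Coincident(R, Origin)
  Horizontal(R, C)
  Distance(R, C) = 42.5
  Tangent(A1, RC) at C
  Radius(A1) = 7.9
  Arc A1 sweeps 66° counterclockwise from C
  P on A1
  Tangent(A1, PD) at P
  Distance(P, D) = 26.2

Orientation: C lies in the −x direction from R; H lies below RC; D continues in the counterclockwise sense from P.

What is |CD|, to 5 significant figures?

33.744

R is at the origin; R and C share the same y with |RC| = 42.5 and C on the −x side, so C = (-42.500, 0.0000). The tangent condition forces HC to be normal to RC, so H = C + (0, -7.9) = (-42.500, -7.9000). On A1, C sits at bearing 90° from H; a 66° counterclockwise sweep puts P at bearing 156°, so P = H + 7.9·(cos 156°, sin 156°) = (-49.717, -4.6868). Tangency of A1 to PD means the radius HP is perpendicular to PD, so PD runs along (−sin 156°, cos 156°); with |PD| = 26.2, D = (-60.374, -28.622). Then |CD| = |D − C| = 33.744.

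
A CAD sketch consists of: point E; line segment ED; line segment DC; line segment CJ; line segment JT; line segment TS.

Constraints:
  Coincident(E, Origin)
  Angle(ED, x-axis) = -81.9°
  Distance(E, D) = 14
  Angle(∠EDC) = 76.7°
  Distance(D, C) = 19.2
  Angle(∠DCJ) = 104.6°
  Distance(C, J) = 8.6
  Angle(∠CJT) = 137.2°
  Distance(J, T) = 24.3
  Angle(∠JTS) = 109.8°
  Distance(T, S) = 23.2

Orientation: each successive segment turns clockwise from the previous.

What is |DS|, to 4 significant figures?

29.41

E is at the origin; ED runs at -81.9° with length 14.0, so D = (1.973, -13.86). ∠EDC = 76.7° gives DC at 174.8° from the x-axis; with |DC| = 19.2, C = (-17.15, -12.12). ∠DCJ = 104.6° gives CJ at 99.40° from the x-axis; with |CJ| = 8.6, J = (-18.55, -3.636). ∠CJT = 137.2° gives JT at 56.60° from the x-axis; with |JT| = 24.3, T = (-5.176, 16.65). ∠JTS = 109.8° gives TS at -13.60° from the x-axis; with |TS| = 23.2, S = (17.37, 11.20). Then |DS| = |S − D| = 29.41.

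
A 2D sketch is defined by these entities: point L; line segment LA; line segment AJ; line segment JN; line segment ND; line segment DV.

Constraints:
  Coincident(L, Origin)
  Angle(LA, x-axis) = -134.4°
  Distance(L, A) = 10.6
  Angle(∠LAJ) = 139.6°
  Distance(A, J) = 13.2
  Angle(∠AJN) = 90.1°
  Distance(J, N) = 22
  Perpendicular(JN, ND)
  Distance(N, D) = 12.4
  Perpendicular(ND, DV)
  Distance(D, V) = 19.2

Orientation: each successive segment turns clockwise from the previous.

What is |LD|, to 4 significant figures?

17.58

L is at the origin; LA runs at -134.4° with length 10.6, so A = (-7.416, -7.573). ∠LAJ = 139.6° gives AJ at -174.8° from the x-axis; with |AJ| = 13.2, J = (-20.56, -8.770). ∠AJN = 90.1° gives JN at 95.30° from the x-axis; with |JN| = 22.0, N = (-22.59, 13.14). JN ⟂ ND, so ND runs at 5.300°; with |ND| = 12.4, D = (-10.25, 14.28). Then |LD| = |D − L| = 17.58.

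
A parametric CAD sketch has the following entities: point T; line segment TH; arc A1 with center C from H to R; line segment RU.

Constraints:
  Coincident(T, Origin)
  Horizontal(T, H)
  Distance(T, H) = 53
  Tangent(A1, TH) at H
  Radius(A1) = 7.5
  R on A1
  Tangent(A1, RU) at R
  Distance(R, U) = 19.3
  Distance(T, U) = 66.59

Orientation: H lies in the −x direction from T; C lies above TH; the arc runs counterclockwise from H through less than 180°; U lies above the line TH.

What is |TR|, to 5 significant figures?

49.288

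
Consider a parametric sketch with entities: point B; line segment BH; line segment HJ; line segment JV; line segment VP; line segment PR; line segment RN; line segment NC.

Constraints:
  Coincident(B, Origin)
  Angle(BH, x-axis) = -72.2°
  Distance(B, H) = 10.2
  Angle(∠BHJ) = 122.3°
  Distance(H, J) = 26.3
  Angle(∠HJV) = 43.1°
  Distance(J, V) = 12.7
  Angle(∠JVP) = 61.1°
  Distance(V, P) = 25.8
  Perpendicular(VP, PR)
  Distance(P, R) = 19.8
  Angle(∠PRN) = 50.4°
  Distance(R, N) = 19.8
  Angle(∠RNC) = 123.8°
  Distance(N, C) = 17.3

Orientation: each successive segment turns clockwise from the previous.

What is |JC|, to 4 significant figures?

22.03

B is at the origin; BH runs at -72.2° with length 10.2, so H = (3.118, -9.712). ∠BHJ = 122.3° gives HJ at -129.9° from the x-axis; with |HJ| = 26.3, J = (-13.75, -29.89). ∠HJV = 43.1° gives JV at 93.20° from the x-axis; with |JV| = 12.7, V = (-14.46, -17.21). ∠JVP = 61.1° gives VP at -25.70° from the x-axis; with |VP| = 25.8, P = (8.787, -28.40). VP ⟂ PR, so PR runs at -115.7°; with |PR| = 19.8, R = (0.2004, -46.24). ∠PRN = 50.4° gives RN at 114.7° from the x-axis; with |RN| = 19.8, N = (-8.073, -28.25). ∠RNC = 123.8° gives NC at 58.50° from the x-axis; with |NC| = 17.3, C = (0.9658, -13.50). Then |JC| = |C − J| = 22.03.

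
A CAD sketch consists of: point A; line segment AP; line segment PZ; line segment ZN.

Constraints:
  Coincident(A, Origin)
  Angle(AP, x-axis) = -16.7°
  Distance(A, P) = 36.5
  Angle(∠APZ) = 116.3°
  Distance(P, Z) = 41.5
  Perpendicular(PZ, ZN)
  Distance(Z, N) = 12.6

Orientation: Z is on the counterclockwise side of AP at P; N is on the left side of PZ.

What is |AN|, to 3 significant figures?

61.1

A is at the origin; AP runs at -16.7° with length 36.5, so P = 36.5·(cos -16.7°, sin -16.7°) = (35.0, -10.5). ∠APZ = 116.3°, so PZ runs at -16.7° + (180° − 116.3°) = 47.0° from the x-axis; with |PZ| = 41.5, Z = P + 41.5·(cos 47.0°, sin 47.0°) = (63.3, 19.9). PZ ⟂ ZN; with |ZN| = 12.6 on the left of PZ, N = Z + 12.6·(-0.731, 0.682) = (54.0, 28.5). Then |AN| = |N − A| = 61.1.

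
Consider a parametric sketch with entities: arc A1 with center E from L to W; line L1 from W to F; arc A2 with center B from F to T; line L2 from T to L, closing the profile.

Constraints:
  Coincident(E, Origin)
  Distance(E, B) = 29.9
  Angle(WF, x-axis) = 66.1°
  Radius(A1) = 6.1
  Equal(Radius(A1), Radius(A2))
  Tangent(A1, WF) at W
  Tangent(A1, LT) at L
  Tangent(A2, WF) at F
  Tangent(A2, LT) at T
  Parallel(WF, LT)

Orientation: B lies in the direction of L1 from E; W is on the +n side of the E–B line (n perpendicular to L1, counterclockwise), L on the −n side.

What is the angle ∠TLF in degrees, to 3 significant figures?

22.2°

Tangency of A1 to both parallel lines with radius 6.1 puts W and L at E ± 6.1·n: W = (-5.58, 2.47), L = (5.58, -2.47). Equal radii place F and T the same way about B: F = B + 6.1·n = (6.54, 29.8), T = B − 6.1·n = (17.7, 24.9). Then cos ∠TLF = LT·LF / (|LT||LF|), giving 22.2°.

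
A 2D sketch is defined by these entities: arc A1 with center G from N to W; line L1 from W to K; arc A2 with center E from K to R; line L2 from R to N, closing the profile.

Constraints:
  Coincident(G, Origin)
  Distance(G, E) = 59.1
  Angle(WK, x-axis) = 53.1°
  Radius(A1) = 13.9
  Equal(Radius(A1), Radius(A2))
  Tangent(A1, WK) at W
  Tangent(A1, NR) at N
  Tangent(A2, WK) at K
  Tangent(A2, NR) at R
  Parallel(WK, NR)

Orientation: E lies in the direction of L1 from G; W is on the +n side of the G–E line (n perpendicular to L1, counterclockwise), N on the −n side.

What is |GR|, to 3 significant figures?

60.7

The slot axis is L1's direction at 53.1°, so u = (cos 53.1°, sin 53.1°) = (0.600, 0.800) and n = (−sin 53.1°, cos 53.1°) = (-0.800, 0.600). G is at the origin and E lies 59.1 along u from G, so E = 59.1·u = (35.5, 47.3). Tangency of A1 to both parallel lines with radius 13.9 puts W and N at G ± 13.9·n: W = (-11.1, 8.35), N = (11.1, -8.35). Equal radii place K and R the same way about E: K = E + 13.9·n = (24.4, 55.6), R = E − 13.9·n = (46.6, 38.9). Then |GR| = |R − G| = 60.7.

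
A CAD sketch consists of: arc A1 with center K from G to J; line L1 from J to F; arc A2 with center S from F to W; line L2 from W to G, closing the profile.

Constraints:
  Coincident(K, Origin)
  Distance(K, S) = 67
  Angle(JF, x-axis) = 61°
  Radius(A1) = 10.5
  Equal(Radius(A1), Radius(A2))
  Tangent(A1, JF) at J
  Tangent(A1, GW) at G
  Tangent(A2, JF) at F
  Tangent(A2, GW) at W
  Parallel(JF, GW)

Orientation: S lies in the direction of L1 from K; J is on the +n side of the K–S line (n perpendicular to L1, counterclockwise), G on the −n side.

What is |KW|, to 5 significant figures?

67.818

The slot axis is L1's direction at 61.0°, so u = (cos 61.0°, sin 61.0°) = (0.48481, 0.87462) and n = (−sin 61.0°, cos 61.0°) = (-0.87462, 0.48481). K is at the origin and S lies 67.0 along u from K, so S = 67.0·u = (32.482, 58.600). Tangency of A1 to both parallel lines with radius 10.5 puts J and G at K ± 10.5·n: J = (-9.1835, 5.0905), G = (9.1835, -5.0905). Equal radii place F and W the same way about S: F = S + 10.5·n = (23.299, 63.690), W = S − 10.5·n = (41.666, 53.509). Then |KW| = |W − K| = 67.818.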